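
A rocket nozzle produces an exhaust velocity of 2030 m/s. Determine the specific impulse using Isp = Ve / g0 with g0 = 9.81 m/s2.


Isp = Ve / g0 = 2030 / 9.81 = 206.9 s

206.9 s


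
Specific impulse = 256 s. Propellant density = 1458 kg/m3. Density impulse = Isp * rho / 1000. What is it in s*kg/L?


rho*Isp = 256 * 1458 / 1000 = 373 s*kg/L

373 s*kg/L


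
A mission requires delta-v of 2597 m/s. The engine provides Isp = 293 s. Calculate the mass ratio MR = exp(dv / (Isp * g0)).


Ve = 293 * 9.81 = 2874.33 m/s
MR = exp(2597 / 2874.33) = 2.468

2.468


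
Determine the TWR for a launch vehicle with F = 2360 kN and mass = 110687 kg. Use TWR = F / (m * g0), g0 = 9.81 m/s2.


TWR = 2360000 / (110687 * 9.81) = 2.17

2.17


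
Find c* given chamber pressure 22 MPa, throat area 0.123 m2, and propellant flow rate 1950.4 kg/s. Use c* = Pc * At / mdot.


c* = 22e6 * 0.123 / 1950.4 = 1387 m/s

1387 m/s


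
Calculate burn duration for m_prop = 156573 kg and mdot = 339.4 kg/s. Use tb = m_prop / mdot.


tb = 156573 / 339.4 = 461.3 s

461.3 s


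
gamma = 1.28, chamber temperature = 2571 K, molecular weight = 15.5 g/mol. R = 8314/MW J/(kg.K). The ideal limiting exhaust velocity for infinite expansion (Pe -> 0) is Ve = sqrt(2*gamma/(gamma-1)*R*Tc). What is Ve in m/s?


R = 8314 / 15.5 = 536.39 J/(kg.K)
Ve = sqrt(2 * 1.28 / (1.28 - 1) * 536.39 * 2571) = 3551 m/s

3551 m/s


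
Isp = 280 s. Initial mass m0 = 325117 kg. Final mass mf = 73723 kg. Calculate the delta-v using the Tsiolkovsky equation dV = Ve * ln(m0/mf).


Ve = 280 * 9.81 = 2746.8 m/s
dV = 2746.8 * ln(325117/73723) = 4076 m/s

4076 m/s


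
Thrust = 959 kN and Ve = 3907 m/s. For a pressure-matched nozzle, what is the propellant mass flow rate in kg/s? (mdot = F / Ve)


mdot = F / Ve = 959000 / 3907 = 245.5 kg/s

245.5 kg/s


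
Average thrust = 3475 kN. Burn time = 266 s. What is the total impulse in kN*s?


It = 3475 * 266 = 924350 kN*s

924350 kN*s


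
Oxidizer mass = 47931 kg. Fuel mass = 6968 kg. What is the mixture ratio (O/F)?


MR = 47931 / 6968 = 6.88

6.88


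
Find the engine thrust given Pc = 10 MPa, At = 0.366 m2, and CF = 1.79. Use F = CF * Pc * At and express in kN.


F = 1.79 * 10e6 * 0.366 = 6.5514e+06 N = 6551.4 kN

6551.4 kN


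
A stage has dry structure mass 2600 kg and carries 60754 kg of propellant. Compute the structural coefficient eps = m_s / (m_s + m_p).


eps = 2600 / (2600 + 60754) = 0.041

0.041


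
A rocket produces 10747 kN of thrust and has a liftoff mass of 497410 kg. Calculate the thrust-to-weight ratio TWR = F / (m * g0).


TWR = 10747000 / (497410 * 9.81) = 2.2

2.2


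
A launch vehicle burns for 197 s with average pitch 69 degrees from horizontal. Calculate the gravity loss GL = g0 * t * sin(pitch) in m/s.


GL = 9.81 * 197 * sin(69 deg) = 1804 m/s

1804 m/s


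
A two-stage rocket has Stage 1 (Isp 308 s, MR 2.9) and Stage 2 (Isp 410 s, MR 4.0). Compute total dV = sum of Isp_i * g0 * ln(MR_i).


dV1 = 308 * 9.81 * ln(2.9) = 3217.0 m/s
dV2 = 410 * 9.81 * ln(4.0) = 5575.8 m/s
Total dV = 3217.0 + 5575.8 = 8792.8 m/s ~ 8793 m/s

8793 m/s


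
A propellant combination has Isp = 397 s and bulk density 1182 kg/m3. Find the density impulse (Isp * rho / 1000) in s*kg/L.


rho*Isp = 397 * 1182 / 1000 = 469 s*kg/L

469 s*kg/L


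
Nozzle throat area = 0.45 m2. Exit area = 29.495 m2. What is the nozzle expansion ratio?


AR = 29.495 / 0.45 = 65.5

65.5


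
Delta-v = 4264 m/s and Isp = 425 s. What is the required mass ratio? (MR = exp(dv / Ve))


Ve = 425 * 9.81 = 4169.25 m/s
MR = exp(4264 / 4169.25) = 2.781

2.781


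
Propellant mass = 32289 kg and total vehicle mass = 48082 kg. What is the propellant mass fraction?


PMF = 32289 / 48082 = 0.672

0.672


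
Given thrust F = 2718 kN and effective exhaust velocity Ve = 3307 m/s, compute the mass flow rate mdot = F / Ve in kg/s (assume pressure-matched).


mdot = F / Ve = 2718000 / 3307 = 821.9 kg/s

821.9 kg/s


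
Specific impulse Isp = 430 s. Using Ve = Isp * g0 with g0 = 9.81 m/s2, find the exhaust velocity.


Ve = Isp * g0 = 430 * 9.81 = 4218.3 m/s

4218.3 m/s


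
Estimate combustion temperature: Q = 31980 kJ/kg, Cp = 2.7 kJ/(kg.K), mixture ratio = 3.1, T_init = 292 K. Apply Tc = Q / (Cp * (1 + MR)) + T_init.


Tc = 31980 / (2.7 * (1 + 3.1)) + 292 = 3181 K

3181 K


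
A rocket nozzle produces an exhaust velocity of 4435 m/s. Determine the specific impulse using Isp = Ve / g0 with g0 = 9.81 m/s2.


Isp = Ve / g0 = 4435 / 9.81 = 452.1 s

452.1 s


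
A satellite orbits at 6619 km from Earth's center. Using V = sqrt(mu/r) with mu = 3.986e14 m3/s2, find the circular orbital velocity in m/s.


V = sqrt(3.986e14 / 6619000) = 7760 m/s

7760 m/s


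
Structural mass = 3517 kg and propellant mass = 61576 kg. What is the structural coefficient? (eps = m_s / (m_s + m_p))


eps = 3517 / (3517 + 61576) = 0.054

0.054


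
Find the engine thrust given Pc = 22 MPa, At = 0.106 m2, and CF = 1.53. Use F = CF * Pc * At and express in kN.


F = 1.53 * 22e6 * 0.106 = 3.5680e+06 N = 3568.0 kN

3568.0 kN


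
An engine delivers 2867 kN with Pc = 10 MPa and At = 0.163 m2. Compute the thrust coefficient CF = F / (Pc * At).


CF = 2867000 / (10e6 * 0.163) = 1.76

1.76


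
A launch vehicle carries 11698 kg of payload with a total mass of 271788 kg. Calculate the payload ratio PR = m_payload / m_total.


PR = 11698 / 271788 = 0.043

0.043


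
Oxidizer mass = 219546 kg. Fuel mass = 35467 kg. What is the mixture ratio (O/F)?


MR = 219546 / 35467 = 6.19

6.19


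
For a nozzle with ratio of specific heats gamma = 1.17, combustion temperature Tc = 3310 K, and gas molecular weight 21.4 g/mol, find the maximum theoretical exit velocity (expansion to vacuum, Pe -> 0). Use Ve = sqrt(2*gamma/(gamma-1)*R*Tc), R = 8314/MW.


R = 8314 / 21.4 = 388.5 J/(kg.K)
Ve = sqrt(2 * 1.17 / (1.17 - 1) * 388.5 * 3310) = 4207 m/s

4207 m/s


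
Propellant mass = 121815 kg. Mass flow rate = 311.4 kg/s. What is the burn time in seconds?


tb = 121815 / 311.4 = 391.2 s

391.2 s


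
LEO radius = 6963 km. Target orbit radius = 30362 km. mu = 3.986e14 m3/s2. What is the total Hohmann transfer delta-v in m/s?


V1 = sqrt(mu/r1) = 7566.07 m/s
dV1 = V1*(sqrt(2*r2/(r1+r2)) - 1) = 2084.45 m/s
V2 = sqrt(mu/r2) = 3623.29 m/s
dV2 = V2*(1 - sqrt(2*r1/(r1+r2))) = 1410.11 m/s
Total dV = 3495 m/s

3495 m/s


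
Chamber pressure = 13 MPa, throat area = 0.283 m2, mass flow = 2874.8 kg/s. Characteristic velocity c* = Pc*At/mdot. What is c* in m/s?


c* = 13e6 * 0.283 / 2874.8 = 1280 m/s

1280 m/s


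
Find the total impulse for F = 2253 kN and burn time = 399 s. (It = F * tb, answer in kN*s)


It = 2253 * 399 = 898947 kN*s

898947 kN*s


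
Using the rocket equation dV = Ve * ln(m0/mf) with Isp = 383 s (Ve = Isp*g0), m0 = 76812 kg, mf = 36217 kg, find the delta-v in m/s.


Ve = 383 * 9.81 = 3757.23 m/s
dV = 3757.23 * ln(76812/36217) = 2825 m/s

2825 m/s


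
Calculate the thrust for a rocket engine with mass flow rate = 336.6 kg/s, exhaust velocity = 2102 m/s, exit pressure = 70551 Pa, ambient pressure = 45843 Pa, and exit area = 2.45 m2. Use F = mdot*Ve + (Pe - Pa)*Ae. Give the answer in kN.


F = 336.6 * 2102 + (70551 - 45843) * 2.45 = 768068.0 N = 768.1 kN

768.1 kN


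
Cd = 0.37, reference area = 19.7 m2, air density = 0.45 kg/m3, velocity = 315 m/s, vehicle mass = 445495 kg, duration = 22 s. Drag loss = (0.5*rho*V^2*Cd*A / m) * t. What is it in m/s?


D = 0.5 * 0.45 * 315^2 * 0.37 * 19.7 = 162731.48 N
a = 162731.48 / 445495 = 0.3653 m/s2
dV = 0.3653 * 22 = 8.0 m/s

8.0 m/s


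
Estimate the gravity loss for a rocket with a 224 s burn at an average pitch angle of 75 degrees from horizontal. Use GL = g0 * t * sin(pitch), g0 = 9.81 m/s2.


GL = 9.81 * 224 * sin(75 deg) = 2123 m/s

2123 m/s


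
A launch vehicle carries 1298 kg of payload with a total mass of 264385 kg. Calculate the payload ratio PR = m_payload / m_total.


PR = 1298 / 264385 = 0.0049

0.0049


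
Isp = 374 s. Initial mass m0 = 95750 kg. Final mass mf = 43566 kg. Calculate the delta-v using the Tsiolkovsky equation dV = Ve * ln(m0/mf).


Ve = 374 * 9.81 = 3668.94 m/s
dV = 3668.94 * ln(95750/43566) = 2889 m/s

2889 m/s


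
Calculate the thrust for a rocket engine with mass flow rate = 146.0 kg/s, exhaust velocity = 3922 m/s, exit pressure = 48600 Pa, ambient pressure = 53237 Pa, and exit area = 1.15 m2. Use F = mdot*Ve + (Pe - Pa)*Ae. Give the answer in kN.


F = 146.0 * 3922 + (48600 - 53237) * 1.15 = 567279.0 N = 567.3 kN

567.3 kN


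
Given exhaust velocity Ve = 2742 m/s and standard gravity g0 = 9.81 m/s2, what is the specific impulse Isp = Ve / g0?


Isp = Ve / g0 = 2742 / 9.81 = 279.5 s

279.5 s


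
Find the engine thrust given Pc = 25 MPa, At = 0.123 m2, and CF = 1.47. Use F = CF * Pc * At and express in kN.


F = 1.47 * 25e6 * 0.123 = 4.5202e+06 N = 4520.2 kN

4520.2 kN


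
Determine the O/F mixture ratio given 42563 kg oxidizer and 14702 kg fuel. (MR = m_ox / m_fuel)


MR = 42563 / 14702 = 2.9

2.9


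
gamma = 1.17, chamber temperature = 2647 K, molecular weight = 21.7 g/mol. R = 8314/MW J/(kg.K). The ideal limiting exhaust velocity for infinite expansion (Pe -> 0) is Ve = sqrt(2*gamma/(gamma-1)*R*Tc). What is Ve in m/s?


R = 8314 / 21.7 = 383.13 J/(kg.K)
Ve = sqrt(2 * 1.17 / (1.17 - 1) * 383.13 * 2647) = 3736 m/s

3736 m/s


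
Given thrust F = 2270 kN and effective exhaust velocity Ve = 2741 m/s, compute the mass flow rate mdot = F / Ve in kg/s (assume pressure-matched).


mdot = F / Ve = 2270000 / 2741 = 828.2 kg/s

828.2 kg/s


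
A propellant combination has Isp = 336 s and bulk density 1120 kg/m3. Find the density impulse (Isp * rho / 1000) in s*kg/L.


rho*Isp = 336 * 1120 / 1000 = 376 s*kg/L

376 s*kg/L


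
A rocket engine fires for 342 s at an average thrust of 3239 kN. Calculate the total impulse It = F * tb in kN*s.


It = 3239 * 342 = 1107738 kN*s

1107738 kN*s


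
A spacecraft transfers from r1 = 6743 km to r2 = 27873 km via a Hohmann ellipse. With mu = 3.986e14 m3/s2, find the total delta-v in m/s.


V1 = sqrt(mu/r1) = 7688.51 m/s
dV1 = V1*(sqrt(2*r2/(r1+r2)) - 1) = 2068.36 m/s
V2 = sqrt(mu/r2) = 3781.61 m/s
dV2 = V2*(1 - sqrt(2*r1/(r1+r2))) = 1421.24 m/s
Total dV = 3490 m/s

3490 m/s


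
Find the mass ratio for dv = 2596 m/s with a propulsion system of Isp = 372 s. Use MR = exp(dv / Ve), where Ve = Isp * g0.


Ve = 372 * 9.81 = 3649.32 m/s
MR = exp(2596 / 3649.32) = 2.037

2.037


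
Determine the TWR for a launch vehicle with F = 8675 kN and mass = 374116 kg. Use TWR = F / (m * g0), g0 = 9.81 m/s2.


TWR = 8675000 / (374116 * 9.81) = 2.36

2.36


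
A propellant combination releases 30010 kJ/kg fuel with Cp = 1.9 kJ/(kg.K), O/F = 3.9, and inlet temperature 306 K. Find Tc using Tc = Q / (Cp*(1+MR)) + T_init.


Tc = 30010 / (1.9 * (1 + 3.9)) + 306 = 3529 K

3529 K


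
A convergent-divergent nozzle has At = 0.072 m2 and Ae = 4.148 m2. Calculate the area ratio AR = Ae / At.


AR = 4.148 / 0.072 = 57.6

57.6


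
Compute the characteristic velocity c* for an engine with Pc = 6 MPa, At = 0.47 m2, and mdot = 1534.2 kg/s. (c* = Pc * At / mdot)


c* = 6e6 * 0.47 / 1534.2 = 1838 m/s

1838 m/s


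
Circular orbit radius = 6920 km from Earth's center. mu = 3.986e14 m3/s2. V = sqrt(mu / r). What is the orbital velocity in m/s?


V = sqrt(3.986e14 / 6920000) = 7590 m/s

7590 m/s


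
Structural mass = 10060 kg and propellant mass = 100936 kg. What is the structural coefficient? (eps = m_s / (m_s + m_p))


eps = 10060 / (10060 + 100936) = 0.0906

0.0906


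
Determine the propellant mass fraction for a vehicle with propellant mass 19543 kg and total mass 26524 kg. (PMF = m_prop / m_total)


PMF = 19543 / 26524 = 0.737

0.737


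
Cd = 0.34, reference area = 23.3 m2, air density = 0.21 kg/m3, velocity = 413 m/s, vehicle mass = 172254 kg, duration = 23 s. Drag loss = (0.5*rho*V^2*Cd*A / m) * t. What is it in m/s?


D = 0.5 * 0.21 * 413^2 * 0.34 * 23.3 = 141881.0 N
a = 141881.0 / 172254 = 0.8237 m/s2
dV = 0.8237 * 23 = 18.9 m/s

18.9 m/s


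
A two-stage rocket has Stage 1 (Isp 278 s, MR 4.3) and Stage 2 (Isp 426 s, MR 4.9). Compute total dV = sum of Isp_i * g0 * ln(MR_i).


dV1 = 278 * 9.81 * ln(4.3) = 3977.9 m/s
dV2 = 426 * 9.81 * ln(4.9) = 6641.5 m/s
Total dV = 3977.9 + 6641.5 = 10619.4 m/s ~ 10619 m/s

10619 m/s


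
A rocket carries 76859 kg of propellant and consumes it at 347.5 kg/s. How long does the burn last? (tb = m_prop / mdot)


tb = 76859 / 347.5 = 221.2 s

221.2 s


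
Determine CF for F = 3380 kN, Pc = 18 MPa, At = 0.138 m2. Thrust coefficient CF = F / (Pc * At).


CF = 3380000 / (18e6 * 0.138) = 1.36

1.36


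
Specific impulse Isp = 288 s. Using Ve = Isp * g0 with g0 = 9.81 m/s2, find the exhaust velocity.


Ve = Isp * g0 = 288 * 9.81 = 2825.3 m/s

2825.3 m/s


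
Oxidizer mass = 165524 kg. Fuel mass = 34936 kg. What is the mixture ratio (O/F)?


MR = 165524 / 34936 = 4.74

4.74


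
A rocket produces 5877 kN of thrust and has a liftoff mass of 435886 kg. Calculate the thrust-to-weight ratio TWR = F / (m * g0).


TWR = 5877000 / (435886 * 9.81) = 1.37

1.37


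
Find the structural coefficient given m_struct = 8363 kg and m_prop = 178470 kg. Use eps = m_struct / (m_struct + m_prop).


eps = 8363 / (8363 + 178470) = 0.0448

0.0448


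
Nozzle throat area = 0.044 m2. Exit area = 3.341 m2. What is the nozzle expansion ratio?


AR = 3.341 / 0.044 = 75.9

75.9


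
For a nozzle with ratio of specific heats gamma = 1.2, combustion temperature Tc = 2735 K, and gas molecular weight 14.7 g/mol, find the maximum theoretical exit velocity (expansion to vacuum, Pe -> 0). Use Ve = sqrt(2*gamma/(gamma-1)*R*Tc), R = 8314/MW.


R = 8314 / 14.7 = 565.58 J/(kg.K)
Ve = sqrt(2 * 1.2 / (1.2 - 1) * 565.58 * 2735) = 4308 m/s

4308 m/s


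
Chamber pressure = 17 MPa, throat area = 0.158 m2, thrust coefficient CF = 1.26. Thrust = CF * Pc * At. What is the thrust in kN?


F = 1.26 * 17e6 * 0.158 = 3.3844e+06 N = 3384.4 kN

3384.4 kN


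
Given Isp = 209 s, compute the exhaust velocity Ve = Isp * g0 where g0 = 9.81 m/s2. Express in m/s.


Ve = Isp * g0 = 209 * 9.81 = 2050.3 m/s

2050.3 m/s


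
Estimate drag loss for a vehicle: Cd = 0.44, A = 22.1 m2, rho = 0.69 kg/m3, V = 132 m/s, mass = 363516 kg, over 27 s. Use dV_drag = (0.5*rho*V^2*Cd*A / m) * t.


D = 0.5 * 0.69 * 132^2 * 0.44 * 22.1 = 58453.69 N
a = 58453.69 / 363516 = 0.1608 m/s2
dV = 0.1608 * 27 = 4.3 m/s

4.3 m/s


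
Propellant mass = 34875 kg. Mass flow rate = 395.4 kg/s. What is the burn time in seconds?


tb = 34875 / 395.4 = 88.2 s

88.2 s


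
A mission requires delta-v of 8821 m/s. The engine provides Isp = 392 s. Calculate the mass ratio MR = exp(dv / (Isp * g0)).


Ve = 392 * 9.81 = 3845.52 m/s
MR = exp(8821 / 3845.52) = 9.913

9.913


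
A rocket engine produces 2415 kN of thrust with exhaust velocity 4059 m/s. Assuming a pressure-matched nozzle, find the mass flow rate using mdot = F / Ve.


mdot = F / Ve = 2415000 / 4059 = 595.0 kg/s

595.0 kg/s


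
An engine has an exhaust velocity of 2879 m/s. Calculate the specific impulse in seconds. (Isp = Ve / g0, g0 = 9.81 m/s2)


Isp = Ve / g0 = 2879 / 9.81 = 293.5 s

293.5 s


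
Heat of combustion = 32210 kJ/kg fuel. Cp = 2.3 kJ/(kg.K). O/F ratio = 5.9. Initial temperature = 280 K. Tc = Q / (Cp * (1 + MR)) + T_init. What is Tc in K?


Tc = 32210 / (2.3 * (1 + 5.9)) + 280 = 2310 K

2310 K


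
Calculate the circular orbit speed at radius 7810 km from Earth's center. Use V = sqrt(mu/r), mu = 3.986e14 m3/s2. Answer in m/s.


V = sqrt(3.986e14 / 7810000) = 7144 m/s

7144 m/s


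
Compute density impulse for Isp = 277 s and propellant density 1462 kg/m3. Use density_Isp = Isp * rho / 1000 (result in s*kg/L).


rho*Isp = 277 * 1462 / 1000 = 405 s*kg/L

405 s*kg/L


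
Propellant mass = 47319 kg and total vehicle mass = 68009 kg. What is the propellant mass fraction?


PMF = 47319 / 68009 = 0.696

0.696


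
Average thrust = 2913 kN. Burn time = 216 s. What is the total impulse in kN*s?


It = 2913 * 216 = 629208 kN*s

629208 kN*s


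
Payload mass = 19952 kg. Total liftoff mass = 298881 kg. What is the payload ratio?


PR = 19952 / 298881 = 0.0668

0.0668


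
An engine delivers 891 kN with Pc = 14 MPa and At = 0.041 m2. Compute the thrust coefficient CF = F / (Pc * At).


CF = 891000 / (14e6 * 0.041) = 1.55

1.55


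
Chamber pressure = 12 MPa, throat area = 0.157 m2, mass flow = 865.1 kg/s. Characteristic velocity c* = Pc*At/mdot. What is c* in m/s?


c* = 12e6 * 0.157 / 865.1 = 2178 m/s

2178 m/s


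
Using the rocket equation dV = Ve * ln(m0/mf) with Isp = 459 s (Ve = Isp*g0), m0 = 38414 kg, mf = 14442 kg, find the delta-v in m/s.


Ve = 459 * 9.81 = 4502.79 m/s
dV = 4502.79 * ln(38414/14442) = 4405 m/s

4405 m/s


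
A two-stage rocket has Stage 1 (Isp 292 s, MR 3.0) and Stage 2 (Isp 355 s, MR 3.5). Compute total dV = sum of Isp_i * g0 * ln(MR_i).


dV1 = 292 * 9.81 * ln(3.0) = 3147.0 m/s
dV2 = 355 * 9.81 * ln(3.5) = 4362.8 m/s
Total dV = 3147.0 + 4362.8 = 7509.8 m/s ~ 7510 m/s

7510 m/s


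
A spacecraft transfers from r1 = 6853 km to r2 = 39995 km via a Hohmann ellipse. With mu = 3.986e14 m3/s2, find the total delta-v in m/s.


V1 = sqrt(mu/r1) = 7626.55 m/s
dV1 = V1*(sqrt(2*r2/(r1+r2)) - 1) = 2338.98 m/s
V2 = sqrt(mu/r2) = 3156.94 m/s
dV2 = V2*(1 - sqrt(2*r1/(r1+r2))) = 1449.38 m/s
Total dV = 3788 m/s

3788 m/s


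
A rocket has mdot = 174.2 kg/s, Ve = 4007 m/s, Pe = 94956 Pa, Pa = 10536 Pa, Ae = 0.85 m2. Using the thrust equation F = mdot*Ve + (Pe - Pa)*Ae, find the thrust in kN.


F = 174.2 * 4007 + (94956 - 10536) * 0.85 = 769776.0 N = 769.8 kN

769.8 kN


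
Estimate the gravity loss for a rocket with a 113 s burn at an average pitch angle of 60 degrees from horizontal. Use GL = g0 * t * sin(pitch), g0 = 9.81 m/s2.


GL = 9.81 * 113 * sin(60 deg) = 960 m/s

960 m/s


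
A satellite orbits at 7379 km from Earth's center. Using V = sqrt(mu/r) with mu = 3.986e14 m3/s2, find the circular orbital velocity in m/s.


V = sqrt(3.986e14 / 7379000) = 7350 m/s

7350 m/s


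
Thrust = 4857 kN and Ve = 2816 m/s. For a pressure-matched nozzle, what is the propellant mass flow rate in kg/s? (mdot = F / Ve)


mdot = F / Ve = 4857000 / 2816 = 1724.8 kg/s

1724.8 kg/s


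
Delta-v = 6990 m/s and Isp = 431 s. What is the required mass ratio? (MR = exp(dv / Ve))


Ve = 431 * 9.81 = 4228.11 m/s
MR = exp(6990 / 4228.11) = 5.224

5.224


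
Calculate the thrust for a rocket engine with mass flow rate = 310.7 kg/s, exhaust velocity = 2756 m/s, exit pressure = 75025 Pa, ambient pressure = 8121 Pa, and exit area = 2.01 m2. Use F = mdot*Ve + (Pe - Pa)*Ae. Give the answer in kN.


F = 310.7 * 2756 + (75025 - 8121) * 2.01 = 990766.0 N = 990.8 kN

990.8 kN


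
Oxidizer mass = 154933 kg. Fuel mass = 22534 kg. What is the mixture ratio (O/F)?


MR = 154933 / 22534 = 6.88

6.88


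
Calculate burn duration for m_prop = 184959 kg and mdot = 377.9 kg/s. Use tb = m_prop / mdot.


tb = 184959 / 377.9 = 489.4 s

489.4 s


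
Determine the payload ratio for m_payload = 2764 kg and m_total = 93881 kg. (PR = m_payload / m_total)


PR = 2764 / 93881 = 0.0294

0.0294


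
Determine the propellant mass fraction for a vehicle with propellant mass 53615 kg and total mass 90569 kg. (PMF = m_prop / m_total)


PMF = 53615 / 90569 = 0.592

0.592


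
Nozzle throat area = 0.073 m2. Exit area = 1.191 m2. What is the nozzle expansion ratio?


AR = 1.191 / 0.073 = 16.3

16.3


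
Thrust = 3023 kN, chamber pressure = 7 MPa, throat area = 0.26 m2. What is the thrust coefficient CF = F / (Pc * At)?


CF = 3023000 / (7e6 * 0.26) = 1.66

1.66


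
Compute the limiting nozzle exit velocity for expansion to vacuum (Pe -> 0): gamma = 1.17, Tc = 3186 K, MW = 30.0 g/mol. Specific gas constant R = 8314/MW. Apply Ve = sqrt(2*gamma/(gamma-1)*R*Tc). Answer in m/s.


R = 8314 / 30.0 = 277.13 J/(kg.K)
Ve = sqrt(2 * 1.17 / (1.17 - 1) * 277.13 * 3186) = 3486 m/s

3486 m/s


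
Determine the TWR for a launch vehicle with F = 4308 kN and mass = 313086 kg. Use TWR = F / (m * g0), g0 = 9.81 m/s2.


TWR = 4308000 / (313086 * 9.81) = 1.4

1.4


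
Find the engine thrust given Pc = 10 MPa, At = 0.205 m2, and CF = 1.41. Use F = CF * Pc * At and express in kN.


F = 1.41 * 10e6 * 0.205 = 2.8905e+06 N = 2890.5 kN

2890.5 kN


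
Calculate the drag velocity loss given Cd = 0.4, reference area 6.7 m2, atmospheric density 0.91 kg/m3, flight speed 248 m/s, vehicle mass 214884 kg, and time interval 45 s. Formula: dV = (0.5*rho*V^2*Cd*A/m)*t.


D = 0.5 * 0.91 * 248^2 * 0.4 * 6.7 = 74997.98 N
a = 74997.98 / 214884 = 0.349 m/s2
dV = 0.349 * 45 = 15.7 m/s

15.7 m/s


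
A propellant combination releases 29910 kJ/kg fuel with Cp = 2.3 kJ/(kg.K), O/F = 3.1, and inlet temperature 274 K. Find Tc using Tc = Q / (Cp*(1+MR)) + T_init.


Tc = 29910 / (2.3 * (1 + 3.1)) + 274 = 3446 K

3446 K


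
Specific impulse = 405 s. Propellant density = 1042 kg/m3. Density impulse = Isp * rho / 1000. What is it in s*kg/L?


rho*Isp = 405 * 1042 / 1000 = 422 s*kg/L

422 s*kg/L


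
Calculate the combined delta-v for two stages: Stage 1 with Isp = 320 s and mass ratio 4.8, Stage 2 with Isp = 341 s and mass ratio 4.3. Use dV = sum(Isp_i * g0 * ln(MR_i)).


dV1 = 320 * 9.81 * ln(4.8) = 4924.2 m/s
dV2 = 341 * 9.81 * ln(4.3) = 4879.4 m/s
Total dV = 4924.2 + 4879.4 = 9803.6 m/s ~ 9804 m/s

9804 m/s


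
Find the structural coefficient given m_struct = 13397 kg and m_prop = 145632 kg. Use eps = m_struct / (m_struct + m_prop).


eps = 13397 / (13397 + 145632) = 0.0842

0.0842


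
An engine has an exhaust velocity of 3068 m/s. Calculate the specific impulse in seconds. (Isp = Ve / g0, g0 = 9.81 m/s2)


Isp = Ve / g0 = 3068 / 9.81 = 312.7 s

312.7 s


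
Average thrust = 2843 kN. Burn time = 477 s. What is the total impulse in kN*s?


It = 2843 * 477 = 1356111 kN*s

1356111 kN*s


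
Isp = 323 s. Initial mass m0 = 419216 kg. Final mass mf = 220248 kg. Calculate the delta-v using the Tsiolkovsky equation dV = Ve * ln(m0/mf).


Ve = 323 * 9.81 = 3168.63 m/s
dV = 3168.63 * ln(419216/220248) = 2039 m/s

2039 m/s


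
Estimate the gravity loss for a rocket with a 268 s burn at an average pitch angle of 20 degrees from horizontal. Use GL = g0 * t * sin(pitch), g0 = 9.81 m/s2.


GL = 9.81 * 268 * sin(20 deg) = 899 m/s

899 m/s


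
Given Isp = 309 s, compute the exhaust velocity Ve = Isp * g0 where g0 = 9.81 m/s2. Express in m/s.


Ve = Isp * g0 = 309 * 9.81 = 3031.3 m/s

3031.3 m/s


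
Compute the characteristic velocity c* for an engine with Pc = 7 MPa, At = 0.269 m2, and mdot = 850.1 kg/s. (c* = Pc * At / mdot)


c* = 7e6 * 0.269 / 850.1 = 2215 m/s

2215 m/s


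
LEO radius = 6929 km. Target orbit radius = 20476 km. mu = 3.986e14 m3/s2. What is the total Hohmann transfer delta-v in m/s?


V1 = sqrt(mu/r1) = 7584.61 m/s
dV1 = V1*(sqrt(2*r2/(r1+r2)) - 1) = 1687.02 m/s
V2 = sqrt(mu/r2) = 4412.11 m/s
dV2 = V2*(1 - sqrt(2*r1/(r1+r2))) = 1274.62 m/s
Total dV = 2962 m/s

2962 m/s


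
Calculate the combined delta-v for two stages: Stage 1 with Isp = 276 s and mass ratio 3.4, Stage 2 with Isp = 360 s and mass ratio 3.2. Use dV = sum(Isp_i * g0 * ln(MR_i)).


dV1 = 276 * 9.81 * ln(3.4) = 3313.4 m/s
dV2 = 360 * 9.81 * ln(3.2) = 4107.8 m/s
Total dV = 3313.4 + 4107.8 = 7421.2 m/s ~ 7421 m/s

7421 m/s


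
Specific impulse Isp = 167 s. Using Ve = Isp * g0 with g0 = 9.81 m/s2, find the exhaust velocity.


Ve = Isp * g0 = 167 * 9.81 = 1638.3 m/s

1638.3 m/s


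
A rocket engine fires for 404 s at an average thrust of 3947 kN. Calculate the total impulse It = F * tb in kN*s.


It = 3947 * 404 = 1594588 kN*s

1594588 kN*s


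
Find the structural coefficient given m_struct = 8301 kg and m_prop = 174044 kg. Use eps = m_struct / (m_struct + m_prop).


eps = 8301 / (8301 + 174044) = 0.0455

0.0455


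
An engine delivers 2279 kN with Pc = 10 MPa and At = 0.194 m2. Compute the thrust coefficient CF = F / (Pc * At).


CF = 2279000 / (10e6 * 0.194) = 1.17

1.17


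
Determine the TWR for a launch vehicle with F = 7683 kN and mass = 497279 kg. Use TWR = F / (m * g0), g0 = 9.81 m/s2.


TWR = 7683000 / (497279 * 9.81) = 1.57

1.57


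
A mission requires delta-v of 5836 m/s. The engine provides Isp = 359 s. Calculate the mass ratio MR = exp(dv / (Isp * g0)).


Ve = 359 * 9.81 = 3521.79 m/s
MR = exp(5836 / 3521.79) = 5.244

5.244


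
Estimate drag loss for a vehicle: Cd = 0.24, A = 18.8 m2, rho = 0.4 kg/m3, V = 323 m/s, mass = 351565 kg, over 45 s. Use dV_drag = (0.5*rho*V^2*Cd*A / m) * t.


D = 0.5 * 0.4 * 323^2 * 0.24 * 18.8 = 94146.49 N
a = 94146.49 / 351565 = 0.2678 m/s2
dV = 0.2678 * 45 = 12.1 m/s

12.1 m/s


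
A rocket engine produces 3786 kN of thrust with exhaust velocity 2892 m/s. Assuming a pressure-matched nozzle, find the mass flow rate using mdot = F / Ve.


mdot = F / Ve = 3786000 / 2892 = 1309.1 kg/s

1309.1 kg/s


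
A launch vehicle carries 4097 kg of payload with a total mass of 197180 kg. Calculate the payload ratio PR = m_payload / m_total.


PR = 4097 / 197180 = 0.0208

0.0208


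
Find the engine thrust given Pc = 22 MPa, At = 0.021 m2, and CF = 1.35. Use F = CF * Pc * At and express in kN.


F = 1.35 * 22e6 * 0.021 = 623700.0 N = 623.7 kN

623.7 kN


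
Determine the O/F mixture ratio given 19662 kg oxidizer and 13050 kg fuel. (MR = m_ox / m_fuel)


MR = 19662 / 13050 = 1.51

1.51


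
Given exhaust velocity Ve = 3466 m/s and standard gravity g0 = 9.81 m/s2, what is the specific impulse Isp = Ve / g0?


Isp = Ve / g0 = 3466 / 9.81 = 353.3 s

353.3 s


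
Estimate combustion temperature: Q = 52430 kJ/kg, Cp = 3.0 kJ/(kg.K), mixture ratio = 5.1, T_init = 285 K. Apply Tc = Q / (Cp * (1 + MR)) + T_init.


Tc = 52430 / (3.0 * (1 + 5.1)) + 285 = 3150 K

3150 K


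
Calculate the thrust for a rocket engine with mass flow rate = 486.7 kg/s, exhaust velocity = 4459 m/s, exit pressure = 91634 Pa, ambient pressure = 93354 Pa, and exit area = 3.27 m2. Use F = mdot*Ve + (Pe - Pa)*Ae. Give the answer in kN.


F = 486.7 * 4459 + (91634 - 93354) * 3.27 = 2.1646e+06 N = 2164.6 kN

2164.6 kN


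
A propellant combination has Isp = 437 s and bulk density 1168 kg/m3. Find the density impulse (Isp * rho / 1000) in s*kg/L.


rho*Isp = 437 * 1168 / 1000 = 510 s*kg/L

510 s*kg/L


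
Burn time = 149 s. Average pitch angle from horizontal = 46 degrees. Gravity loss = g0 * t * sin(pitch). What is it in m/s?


GL = 9.81 * 149 * sin(46 deg) = 1051 m/s

1051 m/s


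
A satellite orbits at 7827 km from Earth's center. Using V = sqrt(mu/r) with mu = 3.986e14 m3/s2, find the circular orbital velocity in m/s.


V = sqrt(3.986e14 / 7827000) = 7136 m/s

7136 m/s


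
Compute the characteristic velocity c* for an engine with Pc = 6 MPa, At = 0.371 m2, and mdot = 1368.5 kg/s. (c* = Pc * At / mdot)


c* = 6e6 * 0.371 / 1368.5 = 1627 m/s

1627 m/s


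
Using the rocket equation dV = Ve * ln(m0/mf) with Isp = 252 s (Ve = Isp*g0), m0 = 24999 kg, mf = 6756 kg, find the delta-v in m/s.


Ve = 252 * 9.81 = 2472.12 m/s
dV = 2472.12 * ln(24999/6756) = 3235 m/s

3235 m/s


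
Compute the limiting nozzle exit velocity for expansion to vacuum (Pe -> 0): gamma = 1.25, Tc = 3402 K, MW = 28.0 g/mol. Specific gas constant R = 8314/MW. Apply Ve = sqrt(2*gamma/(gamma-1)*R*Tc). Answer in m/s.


R = 8314 / 28.0 = 296.93 J/(kg.K)
Ve = sqrt(2 * 1.25 / (1.25 - 1) * 296.93 * 3402) = 3178 m/s

3178 m/s


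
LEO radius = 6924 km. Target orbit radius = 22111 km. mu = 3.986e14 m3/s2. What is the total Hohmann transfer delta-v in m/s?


V1 = sqrt(mu/r1) = 7587.35 m/s
dV1 = V1*(sqrt(2*r2/(r1+r2)) - 1) = 1776.37 m/s
V2 = sqrt(mu/r2) = 4245.85 m/s
dV2 = V2*(1 - sqrt(2*r1/(r1+r2))) = 1313.62 m/s
Total dV = 3090 m/s

3090 m/s


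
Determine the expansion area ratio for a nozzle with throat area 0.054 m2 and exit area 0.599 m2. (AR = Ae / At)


AR = 0.599 / 0.054 = 11.1

11.1


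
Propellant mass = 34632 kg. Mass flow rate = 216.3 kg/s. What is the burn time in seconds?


tb = 34632 / 216.3 = 160.1 s

160.1 s


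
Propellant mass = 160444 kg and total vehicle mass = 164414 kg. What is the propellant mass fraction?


PMF = 160444 / 164414 = 0.976

0.976


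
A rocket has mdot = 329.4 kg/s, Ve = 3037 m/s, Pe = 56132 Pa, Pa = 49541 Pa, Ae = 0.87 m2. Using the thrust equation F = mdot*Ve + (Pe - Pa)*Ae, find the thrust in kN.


F = 329.4 * 3037 + (56132 - 49541) * 0.87 = 1.0061e+06 N = 1006.1 kN

1006.1 kN


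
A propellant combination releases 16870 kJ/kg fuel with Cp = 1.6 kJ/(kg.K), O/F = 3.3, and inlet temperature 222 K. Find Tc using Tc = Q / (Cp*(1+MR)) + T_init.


Tc = 16870 / (1.6 * (1 + 3.3)) + 222 = 2674 K

2674 K


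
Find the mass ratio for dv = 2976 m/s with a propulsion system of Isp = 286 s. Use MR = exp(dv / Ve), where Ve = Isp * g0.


Ve = 286 * 9.81 = 2805.66 m/s
MR = exp(2976 / 2805.66) = 2.888

2.888


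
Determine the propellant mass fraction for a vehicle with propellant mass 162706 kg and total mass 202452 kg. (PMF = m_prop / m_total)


PMF = 162706 / 202452 = 0.804

0.804


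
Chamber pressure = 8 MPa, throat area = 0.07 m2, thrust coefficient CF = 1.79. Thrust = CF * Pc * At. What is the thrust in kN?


F = 1.79 * 8e6 * 0.07 = 1.0024e+06 N = 1002.4 kN

1002.4 kN


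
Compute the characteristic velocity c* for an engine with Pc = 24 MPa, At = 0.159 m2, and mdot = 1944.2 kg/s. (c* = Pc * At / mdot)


c* = 24e6 * 0.159 / 1944.2 = 1963 m/s

1963 m/s


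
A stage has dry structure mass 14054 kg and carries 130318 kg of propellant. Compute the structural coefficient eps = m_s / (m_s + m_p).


eps = 14054 / (14054 + 130318) = 0.0973

0.0973


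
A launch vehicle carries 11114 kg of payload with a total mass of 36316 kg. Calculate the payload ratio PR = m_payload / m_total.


PR = 11114 / 36316 = 0.306

0.306


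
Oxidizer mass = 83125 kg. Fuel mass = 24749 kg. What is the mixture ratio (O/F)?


MR = 83125 / 24749 = 3.36

3.36


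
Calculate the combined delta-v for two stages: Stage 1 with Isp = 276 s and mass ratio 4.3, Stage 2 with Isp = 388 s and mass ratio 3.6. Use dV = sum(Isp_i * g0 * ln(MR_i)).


dV1 = 276 * 9.81 * ln(4.3) = 3949.3 m/s
dV2 = 388 * 9.81 * ln(3.6) = 4875.6 m/s
Total dV = 3949.3 + 4875.6 = 8824.9 m/s ~ 8825 m/s

8825 m/s


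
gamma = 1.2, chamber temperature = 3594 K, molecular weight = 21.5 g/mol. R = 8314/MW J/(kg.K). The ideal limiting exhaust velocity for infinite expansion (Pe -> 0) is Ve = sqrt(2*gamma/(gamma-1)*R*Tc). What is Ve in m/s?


R = 8314 / 21.5 = 386.7 J/(kg.K)
Ve = sqrt(2 * 1.2 / (1.2 - 1) * 386.7 * 3594) = 4084 m/s

4084 m/s


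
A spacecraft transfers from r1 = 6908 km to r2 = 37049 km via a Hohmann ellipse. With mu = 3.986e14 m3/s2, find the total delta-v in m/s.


V1 = sqrt(mu/r1) = 7596.13 m/s
dV1 = V1*(sqrt(2*r2/(r1+r2)) - 1) = 2266.25 m/s
V2 = sqrt(mu/r2) = 3280.05 m/s
dV2 = V2*(1 - sqrt(2*r1/(r1+r2))) = 1441.15 m/s
Total dV = 3707 m/s

3707 m/s


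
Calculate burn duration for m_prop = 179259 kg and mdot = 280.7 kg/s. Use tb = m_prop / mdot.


tb = 179259 / 280.7 = 638.6 s

638.6 s


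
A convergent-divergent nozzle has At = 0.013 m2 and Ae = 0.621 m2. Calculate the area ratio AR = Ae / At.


AR = 0.621 / 0.013 = 47.8

47.8


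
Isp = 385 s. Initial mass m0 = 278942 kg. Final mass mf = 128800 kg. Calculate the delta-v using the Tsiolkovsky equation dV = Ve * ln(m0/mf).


Ve = 385 * 9.81 = 3776.85 m/s
dV = 3776.85 * ln(278942/128800) = 2919 m/s

2919 m/s


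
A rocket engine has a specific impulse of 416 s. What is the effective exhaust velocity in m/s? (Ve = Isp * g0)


Ve = Isp * g0 = 416 * 9.81 = 4081.0 m/s

4081.0 m/s


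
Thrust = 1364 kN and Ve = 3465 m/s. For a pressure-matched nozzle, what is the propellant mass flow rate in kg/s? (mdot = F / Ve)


mdot = F / Ve = 1364000 / 3465 = 393.7 kg/s

393.7 kg/s


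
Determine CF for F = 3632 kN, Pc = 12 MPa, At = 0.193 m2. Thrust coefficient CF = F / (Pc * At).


CF = 3632000 / (12e6 * 0.193) = 1.57

1.57


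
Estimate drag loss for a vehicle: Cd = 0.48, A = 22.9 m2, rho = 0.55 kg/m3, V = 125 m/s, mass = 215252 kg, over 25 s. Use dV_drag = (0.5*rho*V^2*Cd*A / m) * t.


D = 0.5 * 0.55 * 125^2 * 0.48 * 22.9 = 47231.25 N
a = 47231.25 / 215252 = 0.2194 m/s2
dV = 0.2194 * 25 = 5.5 m/s

5.5 m/s


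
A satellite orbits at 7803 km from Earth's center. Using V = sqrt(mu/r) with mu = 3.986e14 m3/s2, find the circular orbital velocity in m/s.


V = sqrt(3.986e14 / 7803000) = 7147 m/s

7147 m/s


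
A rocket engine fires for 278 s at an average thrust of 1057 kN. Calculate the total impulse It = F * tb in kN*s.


It = 1057 * 278 = 293846 kN*s

293846 kN*s


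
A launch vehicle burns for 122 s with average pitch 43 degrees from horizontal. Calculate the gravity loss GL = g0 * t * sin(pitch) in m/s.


GL = 9.81 * 122 * sin(43 deg) = 816 m/s

816 m/s


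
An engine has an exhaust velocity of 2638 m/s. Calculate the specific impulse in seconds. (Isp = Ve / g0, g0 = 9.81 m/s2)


Isp = Ve / g0 = 2638 / 9.81 = 268.9 s

268.9 s


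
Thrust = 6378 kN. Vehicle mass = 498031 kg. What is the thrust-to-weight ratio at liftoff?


TWR = 6378000 / (498031 * 9.81) = 1.31

1.31


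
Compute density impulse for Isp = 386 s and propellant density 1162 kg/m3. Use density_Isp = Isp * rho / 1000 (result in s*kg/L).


rho*Isp = 386 * 1162 / 1000 = 449 s*kg/L

449 s*kg/L


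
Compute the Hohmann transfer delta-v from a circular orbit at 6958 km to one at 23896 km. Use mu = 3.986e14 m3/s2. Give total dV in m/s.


V1 = sqrt(mu/r1) = 7568.79 m/s
dV1 = V1*(sqrt(2*r2/(r1+r2)) - 1) = 1851.15 m/s
V2 = sqrt(mu/r2) = 4084.19 m/s
dV2 = V2*(1 - sqrt(2*r1/(r1+r2))) = 1341.31 m/s
Total dV = 3192 m/s

3192 m/s


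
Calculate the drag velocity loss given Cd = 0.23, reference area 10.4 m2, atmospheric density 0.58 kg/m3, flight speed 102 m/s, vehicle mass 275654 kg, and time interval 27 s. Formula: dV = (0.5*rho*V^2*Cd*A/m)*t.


D = 0.5 * 0.58 * 102^2 * 0.23 * 10.4 = 7217.05 N
a = 7217.05 / 275654 = 0.0262 m/s2
dV = 0.0262 * 27 = 0.7 m/s

0.7 m/s


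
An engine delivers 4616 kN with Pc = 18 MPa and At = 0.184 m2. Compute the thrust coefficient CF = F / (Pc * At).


CF = 4616000 / (18e6 * 0.184) = 1.39

1.39


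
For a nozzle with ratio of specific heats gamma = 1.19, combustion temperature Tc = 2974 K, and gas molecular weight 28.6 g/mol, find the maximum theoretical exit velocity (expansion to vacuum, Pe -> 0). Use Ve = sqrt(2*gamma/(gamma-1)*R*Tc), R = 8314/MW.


R = 8314 / 28.6 = 290.7 J/(kg.K)
Ve = sqrt(2 * 1.19 / (1.19 - 1) * 290.7 * 2974) = 3291 m/s

3291 m/s


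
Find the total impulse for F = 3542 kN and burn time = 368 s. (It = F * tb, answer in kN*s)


It = 3542 * 368 = 1303456 kN*s

1303456 kN*s


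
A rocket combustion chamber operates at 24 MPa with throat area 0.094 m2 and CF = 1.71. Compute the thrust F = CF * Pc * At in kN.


F = 1.71 * 24e6 * 0.094 = 3.8578e+06 N = 3857.8 kN

3857.8 kN


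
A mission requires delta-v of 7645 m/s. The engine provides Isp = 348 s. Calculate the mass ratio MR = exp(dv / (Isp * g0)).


Ve = 348 * 9.81 = 3413.88 m/s
MR = exp(7645 / 3413.88) = 9.388

9.388


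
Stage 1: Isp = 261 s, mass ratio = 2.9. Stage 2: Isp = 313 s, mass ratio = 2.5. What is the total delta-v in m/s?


dV1 = 261 * 9.81 * ln(2.9) = 2726.1 m/s
dV2 = 313 * 9.81 * ln(2.5) = 2813.5 m/s
Total dV = 2726.1 + 2813.5 = 5539.6 m/s ~ 5540 m/s

5540 m/s


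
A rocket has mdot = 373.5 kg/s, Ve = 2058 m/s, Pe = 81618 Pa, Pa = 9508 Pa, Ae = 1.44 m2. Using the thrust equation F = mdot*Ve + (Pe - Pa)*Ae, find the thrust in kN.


F = 373.5 * 2058 + (81618 - 9508) * 1.44 = 872501.0 N = 872.5 kN

872.5 kN


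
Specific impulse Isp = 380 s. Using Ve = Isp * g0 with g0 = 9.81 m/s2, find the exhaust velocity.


Ve = Isp * g0 = 380 * 9.81 = 3727.8 m/s

3727.8 m/s


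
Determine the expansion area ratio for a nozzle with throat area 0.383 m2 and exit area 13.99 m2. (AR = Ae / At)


AR = 13.99 / 0.383 = 36.5

36.5


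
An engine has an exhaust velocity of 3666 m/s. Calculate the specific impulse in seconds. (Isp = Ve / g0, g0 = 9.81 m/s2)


Isp = Ve / g0 = 3666 / 9.81 = 373.7 s

373.7 s


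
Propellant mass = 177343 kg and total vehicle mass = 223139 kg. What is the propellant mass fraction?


PMF = 177343 / 223139 = 0.795

0.795


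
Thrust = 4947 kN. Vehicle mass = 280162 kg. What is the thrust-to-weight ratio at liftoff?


TWR = 4947000 / (280162 * 9.81) = 1.8

1.8


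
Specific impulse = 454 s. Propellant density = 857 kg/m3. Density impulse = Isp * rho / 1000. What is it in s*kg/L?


rho*Isp = 454 * 857 / 1000 = 389 s*kg/L

389 s*kg/L


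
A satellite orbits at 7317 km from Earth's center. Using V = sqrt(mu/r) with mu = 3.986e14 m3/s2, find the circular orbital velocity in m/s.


V = sqrt(3.986e14 / 7317000) = 7381 m/s

7381 m/s


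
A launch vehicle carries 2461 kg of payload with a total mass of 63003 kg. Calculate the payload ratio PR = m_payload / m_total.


PR = 2461 / 63003 = 0.0391

0.0391


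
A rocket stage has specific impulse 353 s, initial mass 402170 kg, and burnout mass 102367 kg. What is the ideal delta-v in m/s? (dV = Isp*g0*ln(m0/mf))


Ve = 353 * 9.81 = 3462.93 m/s
dV = 3462.93 * ln(402170/102367) = 4738 m/s

4738 m/s


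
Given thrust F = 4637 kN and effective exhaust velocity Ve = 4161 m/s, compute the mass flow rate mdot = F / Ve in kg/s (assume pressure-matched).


mdot = F / Ve = 4637000 / 4161 = 1114.4 kg/s

1114.4 kg/s


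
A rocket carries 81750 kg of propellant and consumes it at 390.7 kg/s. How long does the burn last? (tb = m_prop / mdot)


tb = 81750 / 390.7 = 209.2 s

209.2 s


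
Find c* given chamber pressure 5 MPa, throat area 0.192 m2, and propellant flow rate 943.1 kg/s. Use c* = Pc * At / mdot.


c* = 5e6 * 0.192 / 943.1 = 1018 m/s

1018 m/s


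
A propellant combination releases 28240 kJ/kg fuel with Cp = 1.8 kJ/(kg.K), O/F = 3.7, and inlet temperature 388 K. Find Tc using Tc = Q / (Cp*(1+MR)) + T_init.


Tc = 28240 / (1.8 * (1 + 3.7)) + 388 = 3726 K

3726 K


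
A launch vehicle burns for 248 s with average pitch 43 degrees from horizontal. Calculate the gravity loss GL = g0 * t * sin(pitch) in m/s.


GL = 9.81 * 248 * sin(43 deg) = 1659 m/s

1659 m/s


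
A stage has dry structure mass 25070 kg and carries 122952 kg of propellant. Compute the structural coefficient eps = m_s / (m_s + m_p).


eps = 25070 / (25070 + 122952) = 0.1694

0.1694


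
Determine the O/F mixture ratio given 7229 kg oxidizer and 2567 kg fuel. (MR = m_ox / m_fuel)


MR = 7229 / 2567 = 2.82

2.82


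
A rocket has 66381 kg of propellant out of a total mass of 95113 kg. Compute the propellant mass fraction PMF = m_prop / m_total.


PMF = 66381 / 95113 = 0.698

0.698


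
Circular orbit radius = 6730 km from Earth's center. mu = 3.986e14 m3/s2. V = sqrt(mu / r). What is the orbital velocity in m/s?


V = sqrt(3.986e14 / 6730000) = 7696 m/s

7696 m/s


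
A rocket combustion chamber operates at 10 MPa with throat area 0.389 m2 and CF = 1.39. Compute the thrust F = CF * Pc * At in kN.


F = 1.39 * 10e6 * 0.389 = 5.4071e+06 N = 5407.1 kN

5407.1 kN
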